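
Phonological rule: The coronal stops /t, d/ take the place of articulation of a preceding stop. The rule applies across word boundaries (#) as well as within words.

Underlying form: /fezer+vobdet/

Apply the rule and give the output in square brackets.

/d/ after /b/ (labial) → [b]

[fezer+vobbet]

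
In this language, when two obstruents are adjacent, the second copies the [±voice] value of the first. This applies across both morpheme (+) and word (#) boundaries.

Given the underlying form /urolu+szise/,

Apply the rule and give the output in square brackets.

/z/ after /s/ (voiceless) → [s]

[urolu+ssise]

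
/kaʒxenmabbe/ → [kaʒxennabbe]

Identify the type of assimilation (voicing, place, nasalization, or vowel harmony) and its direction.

place assimilation, progressive

/m/→[n].
Each target copies a feature from the preceding segment, so the direction is progressive.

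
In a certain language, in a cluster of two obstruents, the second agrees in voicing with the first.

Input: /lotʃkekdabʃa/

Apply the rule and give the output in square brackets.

/d/ after /k/ (voiceless) → [t]
/ʃ/ after /b/ (voiced) → [ʒ]

[lotʃkektabʒa]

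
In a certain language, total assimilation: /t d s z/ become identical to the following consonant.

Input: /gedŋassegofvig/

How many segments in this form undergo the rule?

1

/d/ before /ŋ/ → [ŋ] (total assimilation)
1 segment changes.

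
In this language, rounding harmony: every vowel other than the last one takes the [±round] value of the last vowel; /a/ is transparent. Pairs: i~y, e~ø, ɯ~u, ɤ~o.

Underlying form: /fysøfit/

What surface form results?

/y/ harmonizes with /i/ ([-round]) → [i]
/ø/ harmonizes with /i/ ([-round]) → [e]

[fisefit]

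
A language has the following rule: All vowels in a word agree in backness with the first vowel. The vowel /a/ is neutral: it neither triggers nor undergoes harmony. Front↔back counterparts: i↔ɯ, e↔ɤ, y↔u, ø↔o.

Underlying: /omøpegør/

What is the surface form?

/ø/ harmonizes with /o/ ([+back]) → [o]
/e/ harmonizes with /o/ ([+back]) → [ɤ]
/ø/ harmonizes with /o/ ([+back]) → [o]

[omopɤgor]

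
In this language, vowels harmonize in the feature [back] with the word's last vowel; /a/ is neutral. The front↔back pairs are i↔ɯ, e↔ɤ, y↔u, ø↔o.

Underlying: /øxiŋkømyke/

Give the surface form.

no segment meets the rule's conditions; no change.

[øxiŋkømyke]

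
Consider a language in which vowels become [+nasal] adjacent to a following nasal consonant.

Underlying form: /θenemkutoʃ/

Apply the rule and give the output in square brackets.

/e/ before nasal /n/ → [ẽ]
/e/ before nasal /m/ → [ẽ]

[θẽnẽmkutoʃ]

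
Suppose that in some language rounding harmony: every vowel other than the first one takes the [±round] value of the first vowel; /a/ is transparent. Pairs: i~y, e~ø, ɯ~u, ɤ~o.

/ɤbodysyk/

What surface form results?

/o/ harmonizes with /ɤ/ ([-round]) → [ɤ]
/y/ harmonizes with /ɤ/ ([-round]) → [i]
/y/ harmonizes with /ɤ/ ([-round]) → [i]

[ɤbɤdisik]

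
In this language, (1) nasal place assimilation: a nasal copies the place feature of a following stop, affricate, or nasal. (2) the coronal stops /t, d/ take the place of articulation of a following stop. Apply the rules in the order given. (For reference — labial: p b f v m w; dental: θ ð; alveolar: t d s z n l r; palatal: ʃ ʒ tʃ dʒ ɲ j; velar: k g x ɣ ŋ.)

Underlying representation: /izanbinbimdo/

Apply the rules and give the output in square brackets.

Rule 1: /n/ before /b/ (labial) → [m]
Rule 1: /n/ before /b/ (labial) → [m]
Rule 1: /m/ before /d/ (alveolar) → [n]
After rule 1: izambimbindo
Rule 2: no segment meets the rule's conditions; no change.

[izambimbindo]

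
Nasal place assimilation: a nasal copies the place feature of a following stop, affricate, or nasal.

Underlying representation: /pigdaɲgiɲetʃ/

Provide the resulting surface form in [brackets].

[pigdaŋgiɲetʃ]

/ɲ/ before /g/ (velar) → [ŋ]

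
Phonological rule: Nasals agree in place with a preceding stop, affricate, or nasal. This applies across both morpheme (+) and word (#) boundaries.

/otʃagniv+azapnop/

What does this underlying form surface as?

[otʃagŋiv+azapmop]

/n/ after /g/ (velar) → [ŋ]
/n/ after /p/ (labial) → [m]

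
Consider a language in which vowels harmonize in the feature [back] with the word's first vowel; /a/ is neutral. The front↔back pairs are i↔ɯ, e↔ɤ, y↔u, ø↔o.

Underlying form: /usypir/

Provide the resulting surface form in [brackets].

[usupɯr]

/y/ harmonizes with /u/ ([+back]) → [u]
/i/ harmonizes with /u/ ([+back]) → [ɯ]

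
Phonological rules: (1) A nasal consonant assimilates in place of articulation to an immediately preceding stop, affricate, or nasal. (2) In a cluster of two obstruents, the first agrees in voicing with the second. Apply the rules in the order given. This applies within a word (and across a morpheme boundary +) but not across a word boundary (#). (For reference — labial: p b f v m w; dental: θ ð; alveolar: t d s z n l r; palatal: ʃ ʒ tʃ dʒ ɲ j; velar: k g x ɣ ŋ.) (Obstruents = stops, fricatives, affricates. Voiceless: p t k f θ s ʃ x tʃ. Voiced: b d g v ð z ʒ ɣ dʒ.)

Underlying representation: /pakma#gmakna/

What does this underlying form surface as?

[pakŋa#gŋakŋa]

Rule 1: /m/ after /k/ (velar) → [ŋ]
Rule 1: /m/ after /g/ (velar) → [ŋ]
Rule 1: /n/ after /k/ (velar) → [ŋ]
After rule 1: pakŋa#gŋakŋa
Rule 2: no segment meets the rule's conditions; no change.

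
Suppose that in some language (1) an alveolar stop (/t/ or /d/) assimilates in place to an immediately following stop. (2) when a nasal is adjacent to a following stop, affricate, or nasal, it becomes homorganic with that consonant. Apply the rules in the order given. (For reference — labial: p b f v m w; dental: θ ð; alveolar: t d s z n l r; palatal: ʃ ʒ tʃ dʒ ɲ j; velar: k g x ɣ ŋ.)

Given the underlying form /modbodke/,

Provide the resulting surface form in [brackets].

Rule 1: /d/ before /b/ (labial) → [b]
Rule 1: /d/ before /k/ (velar) → [g]
After rule 1: mobbogke
Rule 2: no segment meets the rule's conditions; no change.

[mobbogke]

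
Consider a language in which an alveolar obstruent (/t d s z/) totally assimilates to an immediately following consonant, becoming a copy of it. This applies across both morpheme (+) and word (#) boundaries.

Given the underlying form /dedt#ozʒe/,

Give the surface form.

/d/ before /t/ → [t] (total assimilation)
/z/ before /ʒ/ → [ʒ] (total assimilation)

[dett#oʒʒe]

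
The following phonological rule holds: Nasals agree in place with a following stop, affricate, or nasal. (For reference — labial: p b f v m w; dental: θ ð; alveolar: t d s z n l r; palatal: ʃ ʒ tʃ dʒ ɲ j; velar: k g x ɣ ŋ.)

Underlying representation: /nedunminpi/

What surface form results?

/n/ before /m/ (labial) → [m]
/n/ before /p/ (labial) → [m]

[nedummimpi]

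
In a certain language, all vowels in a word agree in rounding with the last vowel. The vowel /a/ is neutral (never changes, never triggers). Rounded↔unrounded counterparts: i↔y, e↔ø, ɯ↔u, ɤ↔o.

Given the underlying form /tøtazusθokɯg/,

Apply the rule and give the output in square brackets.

[tetazɯsθɤkɯg]

/ø/ harmonizes with /ɯ/ ([-round]) → [e]
/u/ harmonizes with /ɯ/ ([-round]) → [ɯ]
/o/ harmonizes with /ɯ/ ([-round]) → [ɤ]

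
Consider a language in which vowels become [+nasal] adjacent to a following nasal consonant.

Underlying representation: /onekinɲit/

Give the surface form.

/o/ before nasal /n/ → [õ]
/i/ before nasal /n/ → [ĩ]

[õnekĩnɲit]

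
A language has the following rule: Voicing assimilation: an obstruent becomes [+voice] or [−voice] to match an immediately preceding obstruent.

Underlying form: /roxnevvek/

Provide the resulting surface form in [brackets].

no segment meets the rule's conditions; no change.

[roxnevvek]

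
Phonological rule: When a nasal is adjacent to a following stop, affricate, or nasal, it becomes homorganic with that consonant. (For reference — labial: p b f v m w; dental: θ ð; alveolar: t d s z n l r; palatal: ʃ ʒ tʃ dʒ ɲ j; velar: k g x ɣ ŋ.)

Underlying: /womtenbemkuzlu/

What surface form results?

/m/ before /t/ (alveolar) → [n]
/n/ before /b/ (labial) → [m]
/m/ before /k/ (velar) → [ŋ]

[wontembeŋkuzlu]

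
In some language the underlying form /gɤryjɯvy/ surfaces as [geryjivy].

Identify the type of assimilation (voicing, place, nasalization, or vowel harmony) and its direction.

/ɤ/→[e] /ɯ/→[i].
Vowels agree with the last vowel, so the harmony is regressive.

vowel harmony, regressive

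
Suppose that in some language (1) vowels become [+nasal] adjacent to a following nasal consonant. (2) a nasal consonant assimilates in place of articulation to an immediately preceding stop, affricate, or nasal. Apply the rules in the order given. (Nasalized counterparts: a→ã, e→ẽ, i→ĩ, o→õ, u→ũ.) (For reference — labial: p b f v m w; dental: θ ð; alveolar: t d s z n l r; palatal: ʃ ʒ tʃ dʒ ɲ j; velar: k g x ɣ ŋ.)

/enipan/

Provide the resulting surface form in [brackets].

Rule 1: /e/ before nasal /n/ → [ẽ]
Rule 1: /a/ before nasal /n/ → [ã]
After rule 1: ẽnipãn
Rule 2: no segment meets the rule's conditions; no change.

[ẽnipãn]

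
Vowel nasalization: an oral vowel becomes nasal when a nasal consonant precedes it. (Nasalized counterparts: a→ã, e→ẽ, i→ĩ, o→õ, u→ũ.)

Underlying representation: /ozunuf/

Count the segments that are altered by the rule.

/u/ after nasal /n/ → [ũ]
1 segment changes.

1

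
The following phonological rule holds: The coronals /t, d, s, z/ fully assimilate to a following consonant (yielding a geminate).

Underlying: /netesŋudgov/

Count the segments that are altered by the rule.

/s/ before /ŋ/ → [ŋ] (total assimilation)
/d/ before /g/ → [g] (total assimilation)
2 segments change.

2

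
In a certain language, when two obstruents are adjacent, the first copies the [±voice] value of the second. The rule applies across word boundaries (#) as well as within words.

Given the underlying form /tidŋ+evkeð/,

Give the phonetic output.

[tidŋ+efkeð]

/v/ before /k/ (voiceless) → [f]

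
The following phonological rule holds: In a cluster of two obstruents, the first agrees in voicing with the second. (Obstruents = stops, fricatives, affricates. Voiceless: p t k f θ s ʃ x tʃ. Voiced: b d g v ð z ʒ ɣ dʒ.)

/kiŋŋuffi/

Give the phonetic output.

no segment meets the rule's conditions; no change.

[kiŋŋuffi]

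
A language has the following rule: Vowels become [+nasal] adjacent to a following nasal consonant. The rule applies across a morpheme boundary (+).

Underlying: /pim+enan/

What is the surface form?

[pĩm+ẽnãn]

/i/ before nasal /m/ → [ĩ]
/e/ before nasal /n/ → [ẽ]
/a/ before nasal /n/ → [ã]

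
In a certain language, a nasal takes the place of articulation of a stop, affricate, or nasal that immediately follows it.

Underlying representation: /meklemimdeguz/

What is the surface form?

/m/ before /d/ (alveolar) → [n]

[meklemindeguz]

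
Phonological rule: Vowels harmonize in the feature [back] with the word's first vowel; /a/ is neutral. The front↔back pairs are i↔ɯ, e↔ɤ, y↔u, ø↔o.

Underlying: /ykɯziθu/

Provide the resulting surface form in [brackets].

/ɯ/ harmonizes with /y/ ([-back]) → [i]
/u/ harmonizes with /y/ ([-back]) → [y]

[ykiziθy]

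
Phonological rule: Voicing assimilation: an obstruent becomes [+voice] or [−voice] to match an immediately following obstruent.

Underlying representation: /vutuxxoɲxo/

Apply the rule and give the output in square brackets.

[vutuxxoɲxo]

no segment meets the rule's conditions; no change.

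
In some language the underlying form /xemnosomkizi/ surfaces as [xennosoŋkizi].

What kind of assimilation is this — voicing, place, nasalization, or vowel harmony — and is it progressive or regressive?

place assimilation, regressive

/m/→[n] /m/→[ŋ].
Each target copies a feature from the following segment, so the direction is regressive.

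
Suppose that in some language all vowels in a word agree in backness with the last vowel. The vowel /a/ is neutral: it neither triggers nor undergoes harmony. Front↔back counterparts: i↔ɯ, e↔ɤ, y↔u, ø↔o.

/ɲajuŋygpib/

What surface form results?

[ɲajyŋygpib]

/u/ harmonizes with /i/ ([-back]) → [y]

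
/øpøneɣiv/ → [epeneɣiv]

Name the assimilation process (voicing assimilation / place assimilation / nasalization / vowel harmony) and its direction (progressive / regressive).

vowel harmony, regressive

/ø/→[e] /ø/→[e].
Vowels agree with the last vowel, so the harmony is regressive.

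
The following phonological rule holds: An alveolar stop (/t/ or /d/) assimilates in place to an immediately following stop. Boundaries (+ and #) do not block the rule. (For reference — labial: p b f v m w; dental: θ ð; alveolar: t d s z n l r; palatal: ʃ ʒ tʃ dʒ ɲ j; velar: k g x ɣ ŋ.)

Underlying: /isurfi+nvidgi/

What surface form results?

[isurfi+nviggi]

/d/ before /g/ (velar) → [g]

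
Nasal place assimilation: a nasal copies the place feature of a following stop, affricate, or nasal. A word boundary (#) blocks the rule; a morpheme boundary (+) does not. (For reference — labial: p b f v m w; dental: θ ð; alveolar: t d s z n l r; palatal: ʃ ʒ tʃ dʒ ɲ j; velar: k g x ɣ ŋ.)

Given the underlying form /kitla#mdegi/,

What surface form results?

[kitla#ndegi]

/m/ before /d/ (alveolar) → [n]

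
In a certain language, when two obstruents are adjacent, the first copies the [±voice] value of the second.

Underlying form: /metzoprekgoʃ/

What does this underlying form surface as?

/t/ before /z/ (voiced) → [d]
/k/ before /g/ (voiced) → [g]

[medzopreggoʃ]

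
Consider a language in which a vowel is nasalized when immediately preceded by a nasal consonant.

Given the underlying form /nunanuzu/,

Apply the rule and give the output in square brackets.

[nũnãnũzu]

/u/ after nasal /n/ → [ũ]
/a/ after nasal /n/ → [ã]
/u/ after nasal /n/ → [ũ]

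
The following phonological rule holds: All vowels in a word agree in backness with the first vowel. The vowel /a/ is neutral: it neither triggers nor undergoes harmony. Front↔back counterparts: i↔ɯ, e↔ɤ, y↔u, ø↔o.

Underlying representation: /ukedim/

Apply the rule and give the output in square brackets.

/e/ harmonizes with /u/ ([+back]) → [ɤ]
/i/ harmonizes with /u/ ([+back]) → [ɯ]

[ukɤdɯm]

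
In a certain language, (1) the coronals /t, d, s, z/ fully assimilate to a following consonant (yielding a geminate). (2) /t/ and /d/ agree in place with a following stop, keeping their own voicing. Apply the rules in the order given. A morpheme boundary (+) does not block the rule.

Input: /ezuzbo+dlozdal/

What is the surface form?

[ezubbo+lloddal]

Rule 1: /z/ before /b/ → [b] (total assimilation)
Rule 1: /d/ before /l/ → [l] (total assimilation)
Rule 1: /z/ before /d/ → [d] (total assimilation)
After rule 1: ezubbo+lloddal
Rule 2: no segment meets the rule's conditions; no change.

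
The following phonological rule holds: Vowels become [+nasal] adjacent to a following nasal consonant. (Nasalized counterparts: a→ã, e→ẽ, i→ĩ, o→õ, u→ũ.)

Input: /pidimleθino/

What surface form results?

[pidĩmleθĩno]

/i/ before nasal /m/ → [ĩ]
/i/ before nasal /n/ → [ĩ]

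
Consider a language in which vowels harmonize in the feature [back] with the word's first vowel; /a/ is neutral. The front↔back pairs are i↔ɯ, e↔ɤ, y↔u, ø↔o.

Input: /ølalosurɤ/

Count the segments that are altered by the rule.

/o/ harmonizes with /ø/ ([-back]) → [ø]
/u/ harmonizes with /ø/ ([-back]) → [y]
/ɤ/ harmonizes with /ø/ ([-back]) → [e]
3 segments change.

3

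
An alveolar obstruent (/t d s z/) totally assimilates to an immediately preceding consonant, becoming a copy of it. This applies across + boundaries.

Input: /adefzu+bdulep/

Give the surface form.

[adeffu+bbulep]

/z/ after /f/ → [f] (total assimilation)
/d/ after /b/ → [b] (total assimilation)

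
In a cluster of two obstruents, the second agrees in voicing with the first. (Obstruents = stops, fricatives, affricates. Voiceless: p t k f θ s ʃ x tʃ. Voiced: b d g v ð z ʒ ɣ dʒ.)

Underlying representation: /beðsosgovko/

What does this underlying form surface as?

[beðzoskovgo]

/s/ after /ð/ (voiced) → [z]
/g/ after /s/ (voiceless) → [k]
/k/ after /v/ (voiced) → [g]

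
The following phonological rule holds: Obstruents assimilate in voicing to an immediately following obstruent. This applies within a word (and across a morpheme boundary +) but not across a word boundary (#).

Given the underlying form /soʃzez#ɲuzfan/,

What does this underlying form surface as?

/ʃ/ before /z/ (voiced) → [ʒ]
/z/ before /f/ (voiceless) → [s]

[soʒzez#ɲusfan]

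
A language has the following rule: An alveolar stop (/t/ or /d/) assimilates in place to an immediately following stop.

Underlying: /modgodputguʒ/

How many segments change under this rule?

/d/ before /g/ (velar) → [g]
/d/ before /p/ (labial) → [b]
/t/ before /g/ (velar) → [k]
3 segments change.

3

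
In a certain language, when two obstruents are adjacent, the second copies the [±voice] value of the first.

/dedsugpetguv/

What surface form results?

/s/ after /d/ (voiced) → [z]
/p/ after /g/ (voiced) → [b]
/g/ after /t/ (voiceless) → [k]

[dedzugbetkuv]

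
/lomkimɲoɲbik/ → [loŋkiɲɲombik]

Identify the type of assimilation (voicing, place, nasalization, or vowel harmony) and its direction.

/m/→[ŋ] /m/→[ɲ] /ɲ/→[m].
Each target copies a feature from the following segment, so the direction is regressive.

place assimilation, regressive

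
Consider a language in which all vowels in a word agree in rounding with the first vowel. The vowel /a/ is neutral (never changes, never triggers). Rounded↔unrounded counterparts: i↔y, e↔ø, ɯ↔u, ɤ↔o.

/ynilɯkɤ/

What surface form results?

[ynyluko]

/i/ harmonizes with /y/ ([+round]) → [y]
/ɯ/ harmonizes with /y/ ([+round]) → [u]
/ɤ/ harmonizes with /y/ ([+round]) → [o]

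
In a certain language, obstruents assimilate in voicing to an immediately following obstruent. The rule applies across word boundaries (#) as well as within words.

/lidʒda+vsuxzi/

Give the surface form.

[lidʒda+fsuɣzi]

/v/ before /s/ (voiceless) → [f]
/x/ before /z/ (voiced) → [ɣ]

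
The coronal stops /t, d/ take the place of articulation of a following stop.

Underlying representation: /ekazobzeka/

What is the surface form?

[ekazobzeka]

no segment meets the rule's conditions; no change.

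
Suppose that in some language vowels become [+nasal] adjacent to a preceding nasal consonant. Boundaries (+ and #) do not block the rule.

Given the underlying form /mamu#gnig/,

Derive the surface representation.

[mãmũ#gnĩg]

/a/ after nasal /m/ → [ã]
/u/ after nasal /m/ → [ũ]
/i/ after nasal /n/ → [ĩ]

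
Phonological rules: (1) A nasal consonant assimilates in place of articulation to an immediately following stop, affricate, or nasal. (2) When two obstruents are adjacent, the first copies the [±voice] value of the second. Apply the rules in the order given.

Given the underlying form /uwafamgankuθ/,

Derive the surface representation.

[uwafaŋgaŋkuθ]

Rule 1: /m/ before /g/ (velar) → [ŋ]
Rule 1: /n/ before /k/ (velar) → [ŋ]
After rule 1: uwafaŋgaŋkuθ
Rule 2: no segment meets the rule's conditions; no change.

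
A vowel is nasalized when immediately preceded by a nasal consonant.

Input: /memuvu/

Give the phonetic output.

[mẽmũvu]

/e/ after nasal /m/ → [ẽ]
/u/ after nasal /m/ → [ũ]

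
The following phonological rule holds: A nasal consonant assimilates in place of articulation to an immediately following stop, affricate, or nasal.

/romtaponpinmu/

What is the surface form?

/m/ before /t/ (alveolar) → [n]
/n/ before /p/ (labial) → [m]
/n/ before /m/ (labial) → [m]

[rontapompimmu]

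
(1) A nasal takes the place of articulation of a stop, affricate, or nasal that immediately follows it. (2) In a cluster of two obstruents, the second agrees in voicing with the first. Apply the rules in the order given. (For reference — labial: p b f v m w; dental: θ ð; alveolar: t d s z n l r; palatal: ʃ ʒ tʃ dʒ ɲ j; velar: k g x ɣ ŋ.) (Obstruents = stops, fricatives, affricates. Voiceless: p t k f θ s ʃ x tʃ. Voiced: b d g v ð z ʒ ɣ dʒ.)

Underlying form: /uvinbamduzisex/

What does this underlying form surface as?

[uvimbanduzisex]

Rule 1: /n/ before /b/ (labial) → [m]
Rule 1: /m/ before /d/ (alveolar) → [n]
After rule 1: uvimbanduzisex
Rule 2: no segment meets the rule's conditions; no change.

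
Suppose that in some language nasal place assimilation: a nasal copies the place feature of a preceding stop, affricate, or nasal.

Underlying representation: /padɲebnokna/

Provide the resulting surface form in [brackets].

[padnebmokŋa]

/ɲ/ after /d/ (alveolar) → [n]
/n/ after /b/ (labial) → [m]
/n/ after /k/ (velar) → [ŋ]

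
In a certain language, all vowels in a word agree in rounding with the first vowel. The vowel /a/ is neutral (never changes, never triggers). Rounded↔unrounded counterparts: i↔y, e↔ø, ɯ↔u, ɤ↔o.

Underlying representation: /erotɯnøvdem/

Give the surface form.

/o/ harmonizes with /e/ ([-round]) → [ɤ]
/ø/ harmonizes with /e/ ([-round]) → [e]

[erɤtɯnevdem]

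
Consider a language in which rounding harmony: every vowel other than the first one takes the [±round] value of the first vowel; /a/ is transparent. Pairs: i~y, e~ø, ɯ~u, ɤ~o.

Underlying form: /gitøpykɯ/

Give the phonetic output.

/ø/ harmonizes with /i/ ([-round]) → [e]
/y/ harmonizes with /i/ ([-round]) → [i]

[gitepikɯ]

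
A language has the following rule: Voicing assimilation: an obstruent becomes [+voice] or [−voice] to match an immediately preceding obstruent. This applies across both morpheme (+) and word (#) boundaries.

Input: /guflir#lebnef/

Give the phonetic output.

no segment meets the rule's conditions; no change.

[guflir#lebnef]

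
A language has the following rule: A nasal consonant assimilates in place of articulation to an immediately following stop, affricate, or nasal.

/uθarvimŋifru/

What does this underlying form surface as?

/m/ before /ŋ/ (velar) → [ŋ]

[uθarviŋŋifru]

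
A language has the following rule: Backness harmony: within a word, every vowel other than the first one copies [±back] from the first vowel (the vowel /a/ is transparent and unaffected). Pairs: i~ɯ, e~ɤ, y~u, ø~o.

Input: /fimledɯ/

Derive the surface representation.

/ɯ/ harmonizes with /i/ ([-back]) → [i]

[fimledi]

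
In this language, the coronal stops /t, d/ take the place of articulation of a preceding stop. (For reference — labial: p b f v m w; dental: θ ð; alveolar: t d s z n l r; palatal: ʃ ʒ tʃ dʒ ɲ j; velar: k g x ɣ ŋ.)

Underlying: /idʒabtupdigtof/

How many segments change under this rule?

3

/t/ after /b/ (labial) → [p]
/d/ after /p/ (labial) → [b]
/t/ after /g/ (velar) → [k]
3 segments change.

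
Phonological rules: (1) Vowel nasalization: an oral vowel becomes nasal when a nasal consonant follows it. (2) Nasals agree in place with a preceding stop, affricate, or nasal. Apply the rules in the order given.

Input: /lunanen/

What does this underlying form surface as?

[lũnãnẽn]

Rule 1: /u/ before nasal /n/ → [ũ]
Rule 1: /a/ before nasal /n/ → [ã]
Rule 1: /e/ before nasal /n/ → [ẽ]
After rule 1: lũnãnẽn
Rule 2: no segment meets the rule's conditions; no change.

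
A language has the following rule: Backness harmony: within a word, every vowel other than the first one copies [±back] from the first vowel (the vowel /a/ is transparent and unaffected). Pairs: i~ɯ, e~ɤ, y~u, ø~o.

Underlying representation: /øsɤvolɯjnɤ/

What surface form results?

[øsevølijne]

/ɤ/ harmonizes with /ø/ ([-back]) → [e]
/o/ harmonizes with /ø/ ([-back]) → [ø]
/ɯ/ harmonizes with /ø/ ([-back]) → [i]
/ɤ/ harmonizes with /ø/ ([-back]) → [e]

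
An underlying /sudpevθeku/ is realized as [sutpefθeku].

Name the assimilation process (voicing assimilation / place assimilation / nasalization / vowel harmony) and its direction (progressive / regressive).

voicing assimilation, regressive

/d/→[t] /v/→[f].
Each target copies a feature from the following segment, so the direction is regressive.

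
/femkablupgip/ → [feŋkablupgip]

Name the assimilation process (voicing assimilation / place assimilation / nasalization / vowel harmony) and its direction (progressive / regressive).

/m/→[ŋ].
Each target copies a feature from the following segment, so the direction is regressive.

place assimilation, regressive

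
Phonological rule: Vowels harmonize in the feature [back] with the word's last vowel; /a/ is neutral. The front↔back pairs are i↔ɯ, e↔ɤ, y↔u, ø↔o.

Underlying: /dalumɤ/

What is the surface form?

no segment meets the rule's conditions; no change.

[dalumɤ]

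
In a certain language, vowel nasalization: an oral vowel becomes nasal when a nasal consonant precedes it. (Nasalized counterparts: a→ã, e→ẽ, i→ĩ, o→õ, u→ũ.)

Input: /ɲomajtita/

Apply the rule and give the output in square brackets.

/o/ after nasal /ɲ/ → [õ]
/a/ after nasal /m/ → [ã]

[ɲõmãjtita]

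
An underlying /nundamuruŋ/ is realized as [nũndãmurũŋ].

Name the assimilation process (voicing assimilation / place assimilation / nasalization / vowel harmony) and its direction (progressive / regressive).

nasalization, regressive

/u/→[ũ] /a/→[ã] /u/→[ũ].
Each target copies a feature from the following segment, so the direction is regressive.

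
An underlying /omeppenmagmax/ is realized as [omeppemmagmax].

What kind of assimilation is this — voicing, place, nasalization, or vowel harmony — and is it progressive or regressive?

place assimilation, regressive

/n/→[m].
Each target copies a feature from the following segment, so the direction is regressive.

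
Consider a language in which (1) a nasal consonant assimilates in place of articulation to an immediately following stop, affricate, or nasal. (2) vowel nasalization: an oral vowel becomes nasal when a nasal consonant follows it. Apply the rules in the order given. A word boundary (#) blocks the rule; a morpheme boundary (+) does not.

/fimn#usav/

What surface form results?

[fĩnn#usav]

Rule 1: /m/ before /n/ (alveolar) → [n]
After rule 1: finn#usav
Rule 2: /i/ before nasal /n/ → [ĩ]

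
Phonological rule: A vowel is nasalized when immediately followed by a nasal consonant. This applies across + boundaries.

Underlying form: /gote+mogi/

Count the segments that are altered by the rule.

/e/ before nasal /m/ → [ẽ]
1 segment changes.

1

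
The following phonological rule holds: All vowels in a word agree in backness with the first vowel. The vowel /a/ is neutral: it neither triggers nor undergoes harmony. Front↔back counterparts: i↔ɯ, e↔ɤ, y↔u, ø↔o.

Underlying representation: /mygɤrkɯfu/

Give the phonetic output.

[mygerkify]

/ɤ/ harmonizes with /y/ ([-back]) → [e]
/ɯ/ harmonizes with /y/ ([-back]) → [i]
/u/ harmonizes with /y/ ([-back]) → [y]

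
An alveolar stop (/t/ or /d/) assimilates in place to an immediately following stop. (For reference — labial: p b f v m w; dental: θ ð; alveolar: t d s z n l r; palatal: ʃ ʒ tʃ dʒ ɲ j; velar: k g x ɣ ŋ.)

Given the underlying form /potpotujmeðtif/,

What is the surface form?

[poppotujmeðtif]

/t/ before /p/ (labial) → [p]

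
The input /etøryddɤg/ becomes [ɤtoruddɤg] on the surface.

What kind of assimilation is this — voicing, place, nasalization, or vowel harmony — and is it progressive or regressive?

/e/→[ɤ] /ø/→[o] /y/→[u].
Vowels agree with the last vowel, so the harmony is regressive.

vowel harmony, regressive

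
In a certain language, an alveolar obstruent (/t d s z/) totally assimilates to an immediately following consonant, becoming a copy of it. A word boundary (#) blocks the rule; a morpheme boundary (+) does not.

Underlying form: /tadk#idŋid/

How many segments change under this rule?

2

/d/ before /k/ → [k] (total assimilation)
/d/ before /ŋ/ → [ŋ] (total assimilation)
2 segments change.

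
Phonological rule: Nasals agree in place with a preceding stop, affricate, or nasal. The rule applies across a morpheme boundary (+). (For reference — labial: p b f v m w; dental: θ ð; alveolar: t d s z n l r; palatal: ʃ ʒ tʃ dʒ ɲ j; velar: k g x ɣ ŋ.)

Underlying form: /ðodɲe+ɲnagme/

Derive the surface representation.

/ɲ/ after /d/ (alveolar) → [n]
/n/ after /ɲ/ (palatal) → [ɲ]
/m/ after /g/ (velar) → [ŋ]

[ðodne+ɲɲagŋe]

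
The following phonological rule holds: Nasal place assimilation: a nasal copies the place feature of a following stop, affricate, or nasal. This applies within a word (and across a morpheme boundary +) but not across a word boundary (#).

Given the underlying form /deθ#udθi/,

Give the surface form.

[deθ#udθi]

no segment meets the rule's conditions; no change.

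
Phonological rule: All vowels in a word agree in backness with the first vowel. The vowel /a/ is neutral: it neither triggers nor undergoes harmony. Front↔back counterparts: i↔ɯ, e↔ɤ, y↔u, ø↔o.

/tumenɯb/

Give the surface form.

/e/ harmonizes with /u/ ([+back]) → [ɤ]

[tumɤnɯb]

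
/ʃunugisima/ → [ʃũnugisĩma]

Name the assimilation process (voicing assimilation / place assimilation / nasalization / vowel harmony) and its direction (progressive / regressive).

/u/→[ũ] /i/→[ĩ].
Each target copies a feature from the following segment, so the direction is regressive.

nasalization, regressive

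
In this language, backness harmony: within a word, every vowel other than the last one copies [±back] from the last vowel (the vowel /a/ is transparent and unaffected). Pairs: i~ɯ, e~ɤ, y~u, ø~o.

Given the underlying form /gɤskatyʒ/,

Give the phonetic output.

[geskatyʒ]

/ɤ/ harmonizes with /y/ ([-back]) → [e]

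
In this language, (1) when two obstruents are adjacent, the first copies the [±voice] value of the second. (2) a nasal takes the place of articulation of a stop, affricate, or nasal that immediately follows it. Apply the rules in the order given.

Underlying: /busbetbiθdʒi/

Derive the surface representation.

Rule 1: /s/ before /b/ (voiced) → [z]
Rule 1: /t/ before /b/ (voiced) → [d]
Rule 1: /θ/ before /dʒ/ (voiced) → [ð]
After rule 1: buzbedbiðdʒi
Rule 2: no segment meets the rule's conditions; no change.

[buzbedbiðdʒi]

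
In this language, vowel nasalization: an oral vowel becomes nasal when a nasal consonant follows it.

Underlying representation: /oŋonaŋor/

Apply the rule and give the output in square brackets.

[õŋõnãŋor]

/o/ before nasal /ŋ/ → [õ]
/o/ before nasal /n/ → [õ]
/a/ before nasal /ŋ/ → [ã]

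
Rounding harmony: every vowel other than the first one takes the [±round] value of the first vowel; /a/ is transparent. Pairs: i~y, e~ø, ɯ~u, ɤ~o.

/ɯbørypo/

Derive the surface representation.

/ø/ harmonizes with /ɯ/ ([-round]) → [e]
/y/ harmonizes with /ɯ/ ([-round]) → [i]
/o/ harmonizes with /ɯ/ ([-round]) → [ɤ]

[ɯberipɤ]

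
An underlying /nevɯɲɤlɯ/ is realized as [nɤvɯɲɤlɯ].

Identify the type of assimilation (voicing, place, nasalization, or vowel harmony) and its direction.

vowel harmony, regressive

/e/→[ɤ].
Vowels agree with the last vowel, so the harmony is regressive.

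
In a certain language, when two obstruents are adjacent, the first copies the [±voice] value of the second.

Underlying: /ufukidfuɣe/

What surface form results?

/d/ before /f/ (voiceless) → [t]

[ufukitfuɣe]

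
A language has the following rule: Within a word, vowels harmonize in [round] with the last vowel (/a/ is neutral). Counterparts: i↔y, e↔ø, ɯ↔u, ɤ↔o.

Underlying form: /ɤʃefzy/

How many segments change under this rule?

2

/ɤ/ harmonizes with /y/ ([+round]) → [o]
/e/ harmonizes with /y/ ([+round]) → [ø]
2 segments change.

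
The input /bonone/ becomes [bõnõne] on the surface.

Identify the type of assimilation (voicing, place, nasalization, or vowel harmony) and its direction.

nasalization, regressive

/o/→[õ] /o/→[õ].
Each target copies a feature from the following segment, so the direction is regressive.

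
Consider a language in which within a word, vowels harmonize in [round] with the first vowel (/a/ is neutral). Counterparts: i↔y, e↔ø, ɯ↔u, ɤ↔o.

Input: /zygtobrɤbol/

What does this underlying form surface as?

[zygtobrobol]

/ɤ/ harmonizes with /y/ ([+round]) → [o]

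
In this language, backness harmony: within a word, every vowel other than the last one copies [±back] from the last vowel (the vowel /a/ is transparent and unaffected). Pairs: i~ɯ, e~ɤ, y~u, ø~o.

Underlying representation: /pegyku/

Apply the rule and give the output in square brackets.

/e/ harmonizes with /u/ ([+back]) → [ɤ]
/y/ harmonizes with /u/ ([+back]) → [u]

[pɤguku]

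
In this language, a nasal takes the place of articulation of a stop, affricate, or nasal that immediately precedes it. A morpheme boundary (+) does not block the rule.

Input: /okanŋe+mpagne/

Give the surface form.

/ŋ/ after /n/ (alveolar) → [n]
/n/ after /g/ (velar) → [ŋ]

[okanne+mpagŋe]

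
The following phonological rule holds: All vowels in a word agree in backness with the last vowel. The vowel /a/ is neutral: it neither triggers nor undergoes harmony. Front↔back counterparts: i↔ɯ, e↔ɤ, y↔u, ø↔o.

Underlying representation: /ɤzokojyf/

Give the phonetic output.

[ezøkøjyf]

/ɤ/ harmonizes with /y/ ([-back]) → [e]
/o/ harmonizes with /y/ ([-back]) → [ø]
/o/ harmonizes with /y/ ([-back]) → [ø]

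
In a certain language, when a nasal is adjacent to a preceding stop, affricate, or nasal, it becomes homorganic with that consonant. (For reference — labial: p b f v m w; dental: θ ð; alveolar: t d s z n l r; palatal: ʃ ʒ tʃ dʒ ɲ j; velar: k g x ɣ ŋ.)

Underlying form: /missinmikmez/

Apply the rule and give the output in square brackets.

[missinnikŋez]

/m/ after /n/ (alveolar) → [n]
/m/ after /k/ (velar) → [ŋ]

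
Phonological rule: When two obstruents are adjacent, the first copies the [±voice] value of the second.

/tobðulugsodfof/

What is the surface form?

/g/ before /s/ (voiceless) → [k]
/d/ before /f/ (voiceless) → [t]

[tobðuluksotfof]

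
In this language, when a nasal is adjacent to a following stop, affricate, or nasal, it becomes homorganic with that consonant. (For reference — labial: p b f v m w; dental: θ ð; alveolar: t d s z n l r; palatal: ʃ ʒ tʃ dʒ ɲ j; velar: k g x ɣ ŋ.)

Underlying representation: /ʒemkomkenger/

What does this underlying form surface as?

/m/ before /k/ (velar) → [ŋ]
/m/ before /k/ (velar) → [ŋ]
/n/ before /g/ (velar) → [ŋ]

[ʒeŋkoŋkeŋger]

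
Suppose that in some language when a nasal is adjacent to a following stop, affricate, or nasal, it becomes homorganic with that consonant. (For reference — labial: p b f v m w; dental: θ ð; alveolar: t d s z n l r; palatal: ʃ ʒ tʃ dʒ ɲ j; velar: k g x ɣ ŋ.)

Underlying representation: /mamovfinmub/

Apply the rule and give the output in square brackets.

/n/ before /m/ (labial) → [m]

[mamovfimmub]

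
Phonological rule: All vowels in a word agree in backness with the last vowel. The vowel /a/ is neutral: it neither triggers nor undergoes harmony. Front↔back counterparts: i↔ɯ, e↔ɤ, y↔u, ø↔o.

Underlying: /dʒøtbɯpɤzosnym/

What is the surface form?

[dʒøtbipezøsnym]

/ɯ/ harmonizes with /y/ ([-back]) → [i]
/ɤ/ harmonizes with /y/ ([-back]) → [e]
/o/ harmonizes with /y/ ([-back]) → [ø]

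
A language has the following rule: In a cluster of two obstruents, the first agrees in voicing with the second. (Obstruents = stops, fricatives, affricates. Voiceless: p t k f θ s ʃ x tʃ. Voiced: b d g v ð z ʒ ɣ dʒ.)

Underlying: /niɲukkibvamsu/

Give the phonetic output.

no segment meets the rule's conditions; no change.

[niɲukkibvamsu]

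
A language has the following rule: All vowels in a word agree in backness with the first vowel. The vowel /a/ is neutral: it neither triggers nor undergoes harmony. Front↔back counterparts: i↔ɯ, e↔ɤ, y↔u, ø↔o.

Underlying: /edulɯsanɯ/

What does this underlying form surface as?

[edylisani]

/u/ harmonizes with /e/ ([-back]) → [y]
/ɯ/ harmonizes with /e/ ([-back]) → [i]
/ɯ/ harmonizes with /e/ ([-back]) → [i]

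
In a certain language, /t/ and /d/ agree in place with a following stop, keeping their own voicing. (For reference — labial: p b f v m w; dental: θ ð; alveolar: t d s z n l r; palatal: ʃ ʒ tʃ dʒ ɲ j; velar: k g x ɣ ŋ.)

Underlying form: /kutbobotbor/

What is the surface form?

/t/ before /b/ (labial) → [p]
/t/ before /b/ (labial) → [p]

[kupbobopbor]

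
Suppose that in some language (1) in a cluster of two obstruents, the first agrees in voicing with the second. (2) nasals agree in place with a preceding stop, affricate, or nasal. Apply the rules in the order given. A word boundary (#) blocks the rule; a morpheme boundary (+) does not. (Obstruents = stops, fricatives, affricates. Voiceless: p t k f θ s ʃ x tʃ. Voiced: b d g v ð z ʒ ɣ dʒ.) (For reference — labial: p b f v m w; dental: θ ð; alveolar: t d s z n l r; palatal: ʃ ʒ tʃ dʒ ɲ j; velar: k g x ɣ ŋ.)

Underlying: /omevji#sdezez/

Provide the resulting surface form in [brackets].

[omevji#zdezez]

Rule 1: /s/ before /d/ (voiced) → [z]
After rule 1: omevji#zdezez
Rule 2: no segment meets the rule's conditions; no change.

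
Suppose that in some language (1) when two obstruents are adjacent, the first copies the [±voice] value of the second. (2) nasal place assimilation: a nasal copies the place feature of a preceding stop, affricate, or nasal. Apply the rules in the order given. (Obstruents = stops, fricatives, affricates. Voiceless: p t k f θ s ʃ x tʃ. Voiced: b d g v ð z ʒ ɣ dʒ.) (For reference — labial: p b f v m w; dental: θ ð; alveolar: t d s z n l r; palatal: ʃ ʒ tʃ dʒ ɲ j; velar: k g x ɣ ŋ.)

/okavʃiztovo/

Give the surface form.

[okafʃistovo]

Rule 1: /v/ before /ʃ/ (voiceless) → [f]
Rule 1: /z/ before /t/ (voiceless) → [s]
After rule 1: okafʃistovo
Rule 2: no segment meets the rule's conditions; no change.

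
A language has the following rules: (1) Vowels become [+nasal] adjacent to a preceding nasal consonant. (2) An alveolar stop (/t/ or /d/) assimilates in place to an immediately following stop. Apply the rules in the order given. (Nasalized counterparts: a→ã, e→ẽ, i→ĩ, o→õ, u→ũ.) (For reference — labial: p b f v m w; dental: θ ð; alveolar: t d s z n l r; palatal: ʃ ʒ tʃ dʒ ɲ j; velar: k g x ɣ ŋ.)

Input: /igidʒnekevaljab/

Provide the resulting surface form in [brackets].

Rule 1: /e/ after nasal /n/ → [ẽ]
After rule 1: igidʒnẽkevaljab
Rule 2: no segment meets the rule's conditions; no change.

[igidʒnẽkevaljab]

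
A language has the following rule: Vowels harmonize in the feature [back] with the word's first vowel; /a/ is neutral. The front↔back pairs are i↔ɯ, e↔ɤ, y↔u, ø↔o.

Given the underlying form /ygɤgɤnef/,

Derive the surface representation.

[ygegenef]

/ɤ/ harmonizes with /y/ ([-back]) → [e]
/ɤ/ harmonizes with /y/ ([-back]) → [e]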